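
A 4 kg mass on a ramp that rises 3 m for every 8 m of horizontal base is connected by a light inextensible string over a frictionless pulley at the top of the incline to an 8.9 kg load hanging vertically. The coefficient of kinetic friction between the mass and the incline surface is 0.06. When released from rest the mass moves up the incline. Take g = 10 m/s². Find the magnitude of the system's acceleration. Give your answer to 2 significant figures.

5.6 m/s²

For the mass on the incline: the weight component along the slope is m₁g sin 20.56° = 4 × 10 × 0.3511 = 14.044 N and the normal force is N = m₁g cos 20.56° = 37.453 N.
Kinetic friction opposes the mass's motion up the incline: f = μN = 0.06 × 37.453 = 2.247 N acting down the slope.
Newton's second law for the mass (up-slope positive): T − 14.044 − 2.247 = 4 a. For the hanging load (downward positive): 8.9 × 10 − T = 8.9 a.
Adding the two equations eliminates T: 72.709 = 12.9 a, so a = 5.6364 m/s².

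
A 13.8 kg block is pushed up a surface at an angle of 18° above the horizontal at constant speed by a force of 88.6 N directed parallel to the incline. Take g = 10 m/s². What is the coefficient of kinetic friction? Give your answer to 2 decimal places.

At constant speed ΣF = 0 along the incline. The applied 88.6 N acts up the slope; the weight component mg sin 18° = 42.644 N and kinetic friction μN both act down the slope.
So 88.6 = 42.644 + μ × 131.246, giving μ = (88.6 − 42.644) / 131.246 = 0.3502.

0.35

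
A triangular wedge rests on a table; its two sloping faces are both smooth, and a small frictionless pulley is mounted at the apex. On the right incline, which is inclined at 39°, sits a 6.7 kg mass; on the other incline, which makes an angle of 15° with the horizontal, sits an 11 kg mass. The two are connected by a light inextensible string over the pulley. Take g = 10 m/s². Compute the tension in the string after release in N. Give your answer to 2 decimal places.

36.98 N

Resolve each weight along its own incline: the 6.7 kg mass has component 6.7 × 10 × sin 39° = 42.164 N down its slope, and the 11 kg mass has 11 × 10 × sin 15° = 28.470 N down its slope.
The 6.7 kg side's 42.164 N exceeds the other side's 28.470 N, so that mass slides down and the 11 kg mass slides up. Taking that direction as positive, Newton's second law for the whole system gives 42.164 − 28.470 = (6.7 + 11) a, so a = 13.694 / 17.7 = 0.7737 m/s².
For the 11 kg mass (up-slope positive): T − 28.470 = 11 × 0.7737, so T = 36.981 N.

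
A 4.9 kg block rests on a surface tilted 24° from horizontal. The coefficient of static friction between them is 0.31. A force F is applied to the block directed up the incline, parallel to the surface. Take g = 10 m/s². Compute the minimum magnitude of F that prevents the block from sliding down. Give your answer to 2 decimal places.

6.05 N

The normal force is N = mg cos 24° = 44.764 N. With F at its minimum the block is on the verge of sliding down, so static friction is at its maximum μ_s N = 0.31 × 44.764 = 13.877 N and acts up the slope.
Equilibrium along the incline: F + μ_s N = mg sin 24°, so F = 19.930 − 13.877 = 6.053 N.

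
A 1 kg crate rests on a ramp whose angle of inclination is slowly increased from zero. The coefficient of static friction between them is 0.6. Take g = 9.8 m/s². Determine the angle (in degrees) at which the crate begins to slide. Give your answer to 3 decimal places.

At the threshold of sliding, static friction is at its maximum μ_s N and exactly balances the weight component along the incline: mg sin θ = μ_s mg cos θ.
Hence tan θ = μ_s = 0.6, so θ = arctan(0.6) = 30.9638°.

30.964°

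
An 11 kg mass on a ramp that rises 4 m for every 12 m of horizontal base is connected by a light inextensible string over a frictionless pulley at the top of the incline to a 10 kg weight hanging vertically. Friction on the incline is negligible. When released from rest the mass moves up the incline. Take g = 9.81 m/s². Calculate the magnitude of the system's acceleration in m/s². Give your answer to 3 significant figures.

3.05 m/s²

For the mass on the incline: the weight component along the slope is m₁g sin 18.43° = 11 × 9.81 × 0.3162 = 34.121 N and the normal force is N = m₁g cos 18.43° = 102.372 N.
Newton's second law for the mass (up-slope positive): T − 34.121 = 11 a. For the hanging weight (downward positive): 10 × 9.81 − T = 10 a.
Adding the two equations eliminates T: 63.979 = 21 a, so a = 3.0466 m/s².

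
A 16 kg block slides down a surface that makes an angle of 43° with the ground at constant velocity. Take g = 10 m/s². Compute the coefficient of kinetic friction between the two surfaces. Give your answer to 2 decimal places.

0.93

At constant velocity the net force along the incline is zero: mg sin 43° = μ mg cos 43°.
So μ = tan 43° = 0.6820 / 0.7314 = 0.9325.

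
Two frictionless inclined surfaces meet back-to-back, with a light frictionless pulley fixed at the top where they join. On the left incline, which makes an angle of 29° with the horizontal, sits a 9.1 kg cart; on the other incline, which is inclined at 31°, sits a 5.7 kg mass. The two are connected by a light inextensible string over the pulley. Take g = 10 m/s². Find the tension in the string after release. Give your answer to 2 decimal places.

35.04 N

Resolve each weight along its own incline: the 9.1 kg mass has component 9.1 × 10 × sin 29° = 44.118 N down its slope, and the 5.7 kg mass has 5.7 × 10 × sin 31° = 29.357 N down its slope.
The 9.1 kg side's 44.118 N exceeds the other side's 29.357 N, so that mass slides down and the 5.7 kg mass slides up. Taking that direction as positive, Newton's second law for the whole system gives 44.118 − 29.357 = (9.1 + 5.7) a, so a = 14.761 / 14.8 = 0.9974 m/s².
For the 5.7 kg mass (up-slope positive): T − 29.357 = 5.7 × 0.9974, so T = 35.042 N.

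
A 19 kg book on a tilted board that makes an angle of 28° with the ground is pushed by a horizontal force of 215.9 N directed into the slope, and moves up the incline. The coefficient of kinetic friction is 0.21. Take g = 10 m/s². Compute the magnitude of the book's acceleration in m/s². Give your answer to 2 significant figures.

2.4 m/s²

The horizontal push has components F cos 28° = 215.9 × 0.8829 = 190.618 N up the incline and F sin 28° = 215.9 × 0.4695 = 101.365 N pressing into the surface.
The normal force is therefore N = mg cos 28° + F sin 28° = 167.751 + 101.365 = 269.116 N, and kinetic friction down the slope is μN = 0.21 × 269.116 = 56.514 N.
Along the incline: F cos 28° − mg sin 28° − μN = ma, so 190.618 − 89.205 − 56.514 = 19 a, giving a = 2.3631 m/s².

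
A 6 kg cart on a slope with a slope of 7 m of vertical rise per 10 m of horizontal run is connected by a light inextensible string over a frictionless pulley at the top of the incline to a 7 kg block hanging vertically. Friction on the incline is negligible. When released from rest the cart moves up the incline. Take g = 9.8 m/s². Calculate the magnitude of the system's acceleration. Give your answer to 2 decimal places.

2.68 m/s²

For the cart on the incline: the weight component along the slope is m₁g sin 34.99° = 6 × 9.8 × 0.5735 = 33.722 N and the normal force is N = m₁g cos 34.99° = 48.171 N.
Newton's second law for the cart (up-slope positive): T − 33.722 = 6 a. For the hanging block (downward positive): 7 × 9.8 − T = 7 a.
Adding the two equations eliminates T: 34.878 = 13 a, so a = 2.6829 m/s².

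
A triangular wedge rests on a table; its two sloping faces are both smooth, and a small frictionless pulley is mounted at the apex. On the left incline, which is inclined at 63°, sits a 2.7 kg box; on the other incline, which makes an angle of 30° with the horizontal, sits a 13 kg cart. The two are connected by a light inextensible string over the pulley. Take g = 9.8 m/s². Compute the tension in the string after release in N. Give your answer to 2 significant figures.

Resolve each weight along its own incline: the 2.7 kg mass has component 2.7 × 9.8 × sin 63° = 23.576 N down its slope, and the 13 kg mass has 13 × 9.8 × sin 30° = 63.700 N down its slope.
The 13 kg side's 63.700 N exceeds the other side's 23.576 N, so that mass slides down and the 2.7 kg mass slides up. Taking that direction as positive, Newton's second law for the whole system gives 63.700 − 23.576 = (2.7 + 13) a, so a = 40.124 / 15.7 = 2.5557 m/s².
For the 2.7 kg mass (up-slope positive): T − 23.576 = 2.7 × 2.5557, so T = 30.476 N.

30 N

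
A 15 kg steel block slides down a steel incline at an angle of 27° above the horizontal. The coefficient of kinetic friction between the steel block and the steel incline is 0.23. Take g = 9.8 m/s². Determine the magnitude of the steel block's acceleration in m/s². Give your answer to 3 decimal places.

Resolving the weight along the incline: the component pulling the steel block down the slope is mg sin 27° = 15 × 9.8 × 0.4540 = 66.738 N, and the normal force is N = mg cos 27° = 15 × 9.8 × 0.8910 = 130.977 N.
Kinetic friction acts up the slope with magnitude f = μN = 0.23 × 130.977 = 30.125 N.
Net force along the incline is 66.738 − 30.125 = 36.613 N, so a = 36.613 / 15 = 2.4409 m/s².

2.441 m/s²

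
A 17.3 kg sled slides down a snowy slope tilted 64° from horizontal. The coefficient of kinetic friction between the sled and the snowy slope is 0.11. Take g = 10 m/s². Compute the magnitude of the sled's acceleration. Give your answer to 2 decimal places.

Resolving the weight along the incline: the component pulling the sled down the slope is mg sin 64° = 17.3 × 10 × 0.8988 = 155.492 N, and the normal force is N = mg cos 64° = 17.3 × 10 × 0.4384 = 75.843 N.
Kinetic friction acts up the slope with magnitude f = μN = 0.11 × 75.843 = 8.343 N.
Net force along the incline is 155.492 − 8.343 = 147.149 N, so a = 147.149 / 17.3 = 8.5057 m/s².

8.51 m/s²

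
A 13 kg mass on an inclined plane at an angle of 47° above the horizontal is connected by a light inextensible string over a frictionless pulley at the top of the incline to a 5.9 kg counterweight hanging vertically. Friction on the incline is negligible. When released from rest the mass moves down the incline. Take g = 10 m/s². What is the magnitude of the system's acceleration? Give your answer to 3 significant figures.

1.91 m/s²

For the mass on the incline: the weight component along the slope is m₁g sin 47° = 13 × 10 × 0.7314 = 95.082 N and the normal force is N = m₁g cos 47° = 88.660 N.
Newton's second law for the mass (down-slope positive): 95.082 − T = 13 a. For the hanging counterweight (upward positive): T − 5.9 × 10 = 5.9 a.
Adding the two equations eliminates T: 36.082 = 18.9 a, so a = 1.9091 m/s².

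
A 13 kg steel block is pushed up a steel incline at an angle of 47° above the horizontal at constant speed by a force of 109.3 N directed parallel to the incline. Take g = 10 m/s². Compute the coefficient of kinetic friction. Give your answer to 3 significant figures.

0.160

At constant speed ΣF = 0 along the incline. The applied 109.3 N acts up the slope; the weight component mg sin 47° = 95.076 N and kinetic friction μN both act down the slope.
So 109.3 = 95.076 + μ × 88.660, giving μ = (109.3 − 95.076) / 88.660 = 0.1604.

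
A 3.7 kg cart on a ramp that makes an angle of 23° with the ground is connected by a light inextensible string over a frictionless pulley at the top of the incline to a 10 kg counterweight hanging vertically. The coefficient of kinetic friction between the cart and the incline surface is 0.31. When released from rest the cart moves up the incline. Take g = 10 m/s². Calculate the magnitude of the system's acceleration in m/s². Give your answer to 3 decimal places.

5.473 m/s²

For the cart on the incline: the weight component along the slope is m₁g sin 23° = 3.7 × 10 × 0.3907 = 14.456 N and the normal force is N = m₁g cos 23° = 34.059 N.
Kinetic friction opposes the cart's motion up the incline: f = μN = 0.31 × 34.059 = 10.558 N acting down the slope.
Newton's second law for the cart (up-slope positive): T − 14.456 − 10.558 = 3.7 a. For the hanging counterweight (downward positive): 10 × 10 − T = 10 a.
Adding the two equations eliminates T: 74.986 = 13.7 a, so a = 5.4734 m/s².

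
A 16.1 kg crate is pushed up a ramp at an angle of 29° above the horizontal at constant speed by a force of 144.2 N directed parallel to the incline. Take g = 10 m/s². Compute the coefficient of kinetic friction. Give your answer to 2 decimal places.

0.47

At constant speed ΣF = 0 along the incline. The applied 144.2 N acts up the slope; the weight component mg sin 29° = 78.054 N and kinetic friction μN both act down the slope.
So 144.2 = 78.054 + μ × 140.814, giving μ = (144.2 − 78.054) / 140.814 = 0.4697.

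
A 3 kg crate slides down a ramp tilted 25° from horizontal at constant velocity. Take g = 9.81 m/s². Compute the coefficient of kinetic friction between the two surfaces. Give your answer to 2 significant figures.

At constant velocity the net force along the incline is zero: mg sin 25° = μ mg cos 25°.
So μ = tan 25° = 0.4226 / 0.9063 = 0.4663.

0.47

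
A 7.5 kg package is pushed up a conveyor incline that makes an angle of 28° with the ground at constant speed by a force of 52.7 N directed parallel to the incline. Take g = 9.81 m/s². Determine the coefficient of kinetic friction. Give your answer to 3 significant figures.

0.280

At constant speed ΣF = 0 along the incline. The applied 52.7 N acts up the slope; the weight component mg sin 28° = 34.541 N and kinetic friction μN both act down the slope.
So 52.7 = 34.541 + μ × 64.963, giving μ = (52.7 − 34.541) / 64.963 = 0.2795.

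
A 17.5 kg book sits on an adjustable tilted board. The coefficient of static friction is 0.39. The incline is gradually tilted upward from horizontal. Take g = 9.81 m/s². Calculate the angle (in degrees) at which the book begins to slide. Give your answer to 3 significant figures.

21.3°

At the threshold of sliding, static friction is at its maximum μ_s N and exactly balances the weight component along the incline: mg sin θ = μ_s mg cos θ.
Hence tan θ = μ_s = 0.39, so θ = arctan(0.39) = 21.3058°.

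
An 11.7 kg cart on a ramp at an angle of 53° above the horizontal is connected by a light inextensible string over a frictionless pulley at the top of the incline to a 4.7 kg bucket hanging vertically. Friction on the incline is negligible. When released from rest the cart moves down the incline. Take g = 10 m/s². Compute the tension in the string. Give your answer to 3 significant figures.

60.3 N

For the cart on the incline: the weight component along the slope is m₁g sin 53° = 11.7 × 10 × 0.7986 = 93.436 N and the normal force is N = m₁g cos 53° = 70.412 N.
Newton's second law for the cart (down-slope positive): 93.436 − T = 11.7 a. For the hanging bucket (upward positive): T − 4.7 × 10 = 4.7 a.
Adding the two equations eliminates T: 46.436 = 16.4 a, so a = 2.8315 m/s².
Then from the hanging bucket's equation, T = 4.7 × (10 + 2.8315) = 60.308 N.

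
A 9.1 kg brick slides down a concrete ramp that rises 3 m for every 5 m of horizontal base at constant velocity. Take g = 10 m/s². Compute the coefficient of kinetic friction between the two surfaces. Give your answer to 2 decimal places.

At constant velocity the net force along the incline is zero: mg sin 30.96° = μ mg cos 30.96°.
So μ = tan 30.96° = 0.5145 / 0.8575 = 0.6000.

0.60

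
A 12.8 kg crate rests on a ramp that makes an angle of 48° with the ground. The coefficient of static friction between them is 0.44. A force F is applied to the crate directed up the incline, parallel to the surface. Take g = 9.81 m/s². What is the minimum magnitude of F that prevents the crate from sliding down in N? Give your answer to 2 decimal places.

The normal force is N = mg cos 48° = 84.021 N. With F at its minimum the crate is on the verge of sliding down, so static friction is at its maximum μ_s N = 0.44 × 84.021 = 36.969 N and acts up the slope.
Equilibrium along the incline: F + μ_s N = mg sin 48°, so F = 93.315 − 36.969 = 56.346 N.

56.35 N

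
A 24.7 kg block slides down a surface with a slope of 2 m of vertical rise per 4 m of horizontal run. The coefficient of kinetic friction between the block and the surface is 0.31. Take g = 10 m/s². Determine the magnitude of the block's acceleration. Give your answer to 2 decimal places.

1.70 m/s²

Resolving the weight along the incline: the component pulling the block down the slope is mg sin 26.57° = 24.7 × 10 × 0.4472 = 110.458 N, and the normal force is N = mg cos 26.57° = 24.7 × 10 × 0.8944 = 220.917 N.
Kinetic friction acts up the slope with magnitude f = μN = 0.31 × 220.917 = 68.484 N.
Net force along the incline is 110.458 − 68.484 = 41.974 N, so a = 41.974 / 24.7 = 1.6994 m/s².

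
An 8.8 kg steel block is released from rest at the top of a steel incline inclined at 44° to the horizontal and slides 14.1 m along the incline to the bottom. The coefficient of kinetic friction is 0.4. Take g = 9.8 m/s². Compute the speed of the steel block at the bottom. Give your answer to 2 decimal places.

10.60 m/s

The weight component along the incline is mg sin 44° = 59.907 N and the normal force is N = mg cos 44° = 62.036 N.
Friction up the slope is f = μN = 0.4 × 62.036 = 24.814 N, so the net downslope force is 59.907 − 24.814 = 35.093 N and a = 35.093 / 8.8 = 3.9878 m/s².
Starting from rest over a distance of 14.1 m, v² = 2aL = 2 × 3.9878 × 14.1 = 112.4560, so v = 10.6045 m/s.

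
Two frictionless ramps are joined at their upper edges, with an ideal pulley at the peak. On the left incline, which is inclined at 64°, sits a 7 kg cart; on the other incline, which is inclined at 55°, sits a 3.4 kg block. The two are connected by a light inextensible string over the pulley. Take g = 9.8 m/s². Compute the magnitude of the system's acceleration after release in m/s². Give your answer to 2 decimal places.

3.30 m/s²

Resolve each weight along its own incline: the 7 kg mass has component 7 × 9.8 × sin 64° = 61.657 N down its slope, and the 3.4 kg mass has 3.4 × 9.8 × sin 55° = 27.294 N down its slope.
The 7 kg side's 61.657 N exceeds the other side's 27.294 N, so that mass slides down and the 3.4 kg mass slides up. Taking that direction as positive, Newton's second law for the whole system gives 61.657 − 27.294 = (7 + 3.4) a, so a = 34.363 / 10.4 = 3.3041 m/s².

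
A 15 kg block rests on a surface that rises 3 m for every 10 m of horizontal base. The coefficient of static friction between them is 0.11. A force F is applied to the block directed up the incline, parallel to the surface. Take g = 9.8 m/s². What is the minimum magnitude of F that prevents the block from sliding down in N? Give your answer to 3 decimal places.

26.752 N

The normal force is N = mg cos 16.70° = 140.800 N. With F at its minimum the block is on the verge of sliding down, so static friction is at its maximum μ_s N = 0.11 × 140.800 = 15.488 N and acts up the slope.
Equilibrium along the incline: F + μ_s N = mg sin 16.70°, so F = 42.240 − 15.488 = 26.752 N.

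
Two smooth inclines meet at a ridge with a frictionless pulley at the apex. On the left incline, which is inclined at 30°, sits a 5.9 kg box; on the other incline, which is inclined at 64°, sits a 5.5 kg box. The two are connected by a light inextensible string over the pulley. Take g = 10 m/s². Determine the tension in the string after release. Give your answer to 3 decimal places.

Resolve each weight along its own incline: the 5.9 kg mass has component 5.9 × 10 × sin 30° = 29.500 N down its slope, and the 5.5 kg mass has 5.5 × 10 × sin 64° = 49.434 N down its slope.
The 5.5 kg side's 49.434 N exceeds the other side's 29.500 N, so that mass slides down and the 5.9 kg mass slides up. Taking that direction as positive, Newton's second law for the whole system gives 49.434 − 29.500 = (5.9 + 5.5) a, so a = 19.934 / 11.4 = 1.7486 m/s².
For the 5.9 kg mass (up-slope positive): T − 29.500 = 5.9 × 1.7486, so T = 39.817 N.

39.817 N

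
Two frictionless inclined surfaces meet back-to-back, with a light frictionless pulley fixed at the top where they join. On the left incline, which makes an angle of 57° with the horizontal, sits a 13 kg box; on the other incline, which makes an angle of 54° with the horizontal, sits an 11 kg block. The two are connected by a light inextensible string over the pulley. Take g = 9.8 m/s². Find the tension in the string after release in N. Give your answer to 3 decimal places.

96.211 N

Resolve each weight along its own incline: the 13 kg mass has component 13 × 9.8 × sin 57° = 106.847 N down its slope, and the 11 kg mass has 11 × 9.8 × sin 54° = 87.212 N down its slope.
The 13 kg side's 106.847 N exceeds the other side's 87.212 N, so that mass slides down and the 11 kg mass slides up. Taking that direction as positive, Newton's second law for the whole system gives 106.847 − 87.212 = (13 + 11) a, so a = 19.635 / 24 = 0.8181 m/s².
For the 11 kg mass (up-slope positive): T − 87.212 = 11 × 0.8181, so T = 96.211 N.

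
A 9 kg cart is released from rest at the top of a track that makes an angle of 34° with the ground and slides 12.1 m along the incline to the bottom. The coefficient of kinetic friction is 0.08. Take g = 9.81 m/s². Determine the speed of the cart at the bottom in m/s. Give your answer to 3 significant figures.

10.8 m/s

The weight component along the incline is mg sin 34° = 49.371 N and the normal force is N = mg cos 34° = 73.196 N.
Friction up the slope is f = μN = 0.08 × 73.196 = 5.856 N, so the net downslope force is 49.371 − 5.856 = 43.515 N and a = 43.515 / 9 = 4.8350 m/s².
Starting from rest over a distance of 12.1 m, v² = 2aL = 2 × 4.8350 × 12.1 = 117.0070, so v = 10.8170 m/s.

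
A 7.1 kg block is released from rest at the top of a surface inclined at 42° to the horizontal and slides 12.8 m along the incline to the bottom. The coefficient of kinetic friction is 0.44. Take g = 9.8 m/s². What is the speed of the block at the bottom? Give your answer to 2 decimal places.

9.26 m/s

The weight component along the incline is mg sin 42° = 46.558 N and the normal force is N = mg cos 42° = 51.708 N.
Friction up the slope is f = μN = 0.44 × 51.708 = 22.752 N, so the net downslope force is 46.558 − 22.752 = 23.806 N and a = 23.806 / 7.1 = 3.3530 m/s².
Starting from rest over a distance of 12.8 m, v² = 2aL = 2 × 3.3530 × 12.8 = 85.8368, so v = 9.2648 m/s.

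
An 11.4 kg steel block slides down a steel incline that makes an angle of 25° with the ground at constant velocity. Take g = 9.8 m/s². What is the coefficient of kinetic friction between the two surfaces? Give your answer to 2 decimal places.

At constant velocity the net force along the incline is zero: mg sin 25° = μ mg cos 25°.
So μ = tan 25° = 0.4226 / 0.9063 = 0.4663.

0.47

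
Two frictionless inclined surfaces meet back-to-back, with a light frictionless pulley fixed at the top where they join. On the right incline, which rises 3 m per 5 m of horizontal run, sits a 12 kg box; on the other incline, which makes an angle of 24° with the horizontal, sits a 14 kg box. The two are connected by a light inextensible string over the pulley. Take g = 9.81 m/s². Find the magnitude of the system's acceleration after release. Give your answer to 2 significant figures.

0.18 m/s²

Resolve each weight along its own incline: the 12 kg mass has component 12 × 9.81 × sin 30.96° = 60.566 N down its slope, and the 14 kg mass has 14 × 9.81 × sin 24° = 55.861 N down its slope.
The 12 kg side's 60.566 N exceeds the other side's 55.861 N, so that mass slides down and the 14 kg mass slides up. Taking that direction as positive, Newton's second law for the whole system gives 60.566 − 55.861 = (12 + 14) a, so a = 4.705 / 26 = 0.1810 m/s².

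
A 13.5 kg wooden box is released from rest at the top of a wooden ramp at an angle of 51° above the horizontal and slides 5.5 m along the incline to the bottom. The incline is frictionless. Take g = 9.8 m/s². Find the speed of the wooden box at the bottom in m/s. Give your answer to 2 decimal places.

9.15 m/s

The weight component along the incline is mg sin 51° = 102.816 N and the normal force is N = mg cos 51° = 83.259 N.
With no friction, a = g sin 51° = 7.6160 m/s².
Starting from rest over a distance of 5.5 m, v² = 2aL = 2 × 7.6160 × 5.5 = 83.7760, so v = 9.1529 m/s.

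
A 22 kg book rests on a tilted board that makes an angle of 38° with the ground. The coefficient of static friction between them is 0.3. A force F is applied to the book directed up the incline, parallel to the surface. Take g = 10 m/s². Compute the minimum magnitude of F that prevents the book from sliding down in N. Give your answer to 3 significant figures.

The normal force is N = mg cos 38° = 173.362 N. With F at its minimum the book is on the verge of sliding down, so static friction is at its maximum μ_s N = 0.3 × 173.362 = 52.009 N and acts up the slope.
Equilibrium along the incline: F + μ_s N = mg sin 38°, so F = 135.446 − 52.009 = 83.437 N.

83.4 N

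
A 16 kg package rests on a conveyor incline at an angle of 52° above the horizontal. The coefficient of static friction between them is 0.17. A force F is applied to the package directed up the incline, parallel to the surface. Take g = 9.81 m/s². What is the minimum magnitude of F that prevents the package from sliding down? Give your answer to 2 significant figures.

The normal force is N = mg cos 52° = 96.634 N. With F at its minimum the package is on the verge of sliding down, so static friction is at its maximum μ_s N = 0.17 × 96.634 = 16.428 N and acts up the slope.
Equilibrium along the incline: F + μ_s N = mg sin 52°, so F = 123.686 − 16.428 = 107.258 N.

110 N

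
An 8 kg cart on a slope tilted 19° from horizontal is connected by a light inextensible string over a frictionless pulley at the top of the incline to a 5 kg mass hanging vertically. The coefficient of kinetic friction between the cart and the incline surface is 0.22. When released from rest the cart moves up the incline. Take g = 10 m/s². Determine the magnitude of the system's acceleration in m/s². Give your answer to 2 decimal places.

0.56 m/s²

For the cart on the incline: the weight component along the slope is m₁g sin 19° = 8 × 10 × 0.3256 = 26.048 N and the normal force is N = m₁g cos 19° = 75.641 N.
Kinetic friction opposes the cart's motion up the incline: f = μN = 0.22 × 75.641 = 16.641 N acting down the slope.
Newton's second law for the cart (up-slope positive): T − 26.048 − 16.641 = 8 a. For the hanging mass (downward positive): 5 × 10 − T = 5 a.
Adding the two equations eliminates T: 7.311 = 13 a, so a = 0.5624 m/s².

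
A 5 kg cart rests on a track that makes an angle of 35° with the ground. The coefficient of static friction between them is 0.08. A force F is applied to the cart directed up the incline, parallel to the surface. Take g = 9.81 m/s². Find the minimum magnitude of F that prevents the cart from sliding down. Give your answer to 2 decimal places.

24.92 N

The normal force is N = mg cos 35° = 40.179 N. With F at its minimum the cart is on the verge of sliding down, so static friction is at its maximum μ_s N = 0.08 × 40.179 = 3.214 N and acts up the slope.
Equilibrium along the incline: F + μ_s N = mg sin 35°, so F = 28.134 − 3.214 = 24.920 N.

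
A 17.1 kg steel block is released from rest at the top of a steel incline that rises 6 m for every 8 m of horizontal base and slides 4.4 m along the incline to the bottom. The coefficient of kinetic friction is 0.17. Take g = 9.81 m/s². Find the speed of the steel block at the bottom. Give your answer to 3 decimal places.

6.329 m/s

The weight component along the incline is mg sin 36.87° = 100.651 N and the normal force is N = mg cos 36.87° = 134.201 N.
Friction up the slope is f = μN = 0.17 × 134.201 = 22.814 N, so the net downslope force is 100.651 − 22.814 = 77.837 N and a = 77.837 / 17.1 = 4.5519 m/s².
Starting from rest over a distance of 4.4 m, v² = 2aL = 2 × 4.5519 × 4.4 = 40.0567, so v = 6.3290 m/s.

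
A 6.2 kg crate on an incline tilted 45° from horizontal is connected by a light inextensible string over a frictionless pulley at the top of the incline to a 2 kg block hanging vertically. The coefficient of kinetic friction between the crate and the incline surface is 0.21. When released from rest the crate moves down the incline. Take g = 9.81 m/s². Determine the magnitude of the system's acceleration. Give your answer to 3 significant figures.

For the crate on the incline: the weight component along the slope is m₁g sin 45° = 6.2 × 9.81 × 0.7071 = 43.007 N and the normal force is N = m₁g cos 45° = 43.008 N.
Kinetic friction opposes the crate's motion down the incline: f = μN = 0.21 × 43.008 = 9.032 N acting up the slope.
Newton's second law for the crate (down-slope positive): 43.007 − 9.032 − T = 6.2 a. For the hanging block (upward positive): T − 2 × 9.81 = 2 a.
Adding the two equations eliminates T: 14.355 = 8.2 a, so a = 1.7506 m/s².

1.75 m/s²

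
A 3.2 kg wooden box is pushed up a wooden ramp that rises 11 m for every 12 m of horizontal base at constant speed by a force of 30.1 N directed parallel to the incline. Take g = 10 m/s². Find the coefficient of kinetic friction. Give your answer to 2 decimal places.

0.36

At constant speed ΣF = 0 along the incline. The applied 30.1 N acts up the slope; the weight component mg sin 42.51° = 21.623 N and kinetic friction μN both act down the slope.
So 30.1 = 21.623 + μ × 23.589, giving μ = (30.1 − 21.623) / 23.589 = 0.3594.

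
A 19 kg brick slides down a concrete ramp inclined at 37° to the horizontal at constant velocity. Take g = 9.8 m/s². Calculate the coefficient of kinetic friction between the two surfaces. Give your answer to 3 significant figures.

At constant velocity the net force along the incline is zero: mg sin 37° = μ mg cos 37°.
So μ = tan 37° = 0.6018 / 0.7986 = 0.7536.

0.754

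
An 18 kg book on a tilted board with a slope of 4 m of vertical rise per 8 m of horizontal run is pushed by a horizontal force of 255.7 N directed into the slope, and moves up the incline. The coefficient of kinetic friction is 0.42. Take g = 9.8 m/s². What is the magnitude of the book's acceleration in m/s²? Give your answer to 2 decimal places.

1.97 m/s²

The horizontal push has components F cos 26.57° = 255.7 × 0.8944 = 228.698 N up the incline and F sin 26.57° = 255.7 × 0.4472 = 114.349 N pressing into the surface.
The normal force is therefore N = mg cos 26.57° + F sin 26.57° = 157.772 + 114.349 = 272.121 N, and kinetic friction down the slope is μN = 0.42 × 272.121 = 114.291 N.
Along the incline: F cos 26.57° − mg sin 26.57° − μN = ma, so 228.698 − 78.886 − 114.291 = 18 a, giving a = 1.9734 m/s².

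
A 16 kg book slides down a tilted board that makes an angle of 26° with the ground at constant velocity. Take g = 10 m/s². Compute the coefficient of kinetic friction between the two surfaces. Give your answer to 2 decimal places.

At constant velocity the net force along the incline is zero: mg sin 26° = μ mg cos 26°.
So μ = tan 26° = 0.4384 / 0.8988 = 0.4878.

0.49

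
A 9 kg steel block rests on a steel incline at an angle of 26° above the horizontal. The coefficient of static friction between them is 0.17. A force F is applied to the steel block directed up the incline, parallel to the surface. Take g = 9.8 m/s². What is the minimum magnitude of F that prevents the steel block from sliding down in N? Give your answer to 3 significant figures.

The normal force is N = mg cos 26° = 79.274 N. With F at its minimum the steel block is on the verge of sliding down, so static friction is at its maximum μ_s N = 0.17 × 79.274 = 13.477 N and acts up the slope.
Equilibrium along the incline: F + μ_s N = mg sin 26°, so F = 38.664 − 13.477 = 25.187 N.

25.2 N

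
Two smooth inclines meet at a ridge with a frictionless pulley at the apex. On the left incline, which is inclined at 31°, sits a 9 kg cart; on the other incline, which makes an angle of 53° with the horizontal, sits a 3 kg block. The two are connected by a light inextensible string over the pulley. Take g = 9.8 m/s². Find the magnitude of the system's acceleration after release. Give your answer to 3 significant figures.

Resolve each weight along its own incline: the 9 kg mass has component 9 × 9.8 × sin 31° = 45.426 N down its slope, and the 3 kg mass has 3 × 9.8 × sin 53° = 23.480 N down its slope.
The 9 kg side's 45.426 N exceeds the other side's 23.480 N, so that mass slides down and the 3 kg mass slides up. Taking that direction as positive, Newton's second law for the whole system gives 45.426 − 23.480 = (9 + 3) a, so a = 21.946 / 12 = 1.8288 m/s².

1.83 m/s²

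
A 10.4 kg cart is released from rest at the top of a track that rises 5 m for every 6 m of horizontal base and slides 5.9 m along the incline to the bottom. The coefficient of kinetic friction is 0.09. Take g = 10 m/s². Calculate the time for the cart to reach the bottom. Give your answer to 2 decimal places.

1.44 s

The weight component along the incline is mg sin 39.81° = 66.579 N and the normal force is N = mg cos 39.81° = 79.895 N.
Friction up the slope is f = μN = 0.09 × 79.895 = 7.191 N, so the net downslope force is 66.579 − 7.191 = 59.388 N and a = 59.388 / 10.4 = 5.7104 m/s².
Starting from rest, L = ½at², so t = √(2L/a) = √(2 × 5.9 / 5.7104) = 1.4375 s.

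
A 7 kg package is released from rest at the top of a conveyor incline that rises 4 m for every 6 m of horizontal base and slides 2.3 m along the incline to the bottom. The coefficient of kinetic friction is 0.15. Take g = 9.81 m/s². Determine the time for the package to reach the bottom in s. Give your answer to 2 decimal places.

The weight component along the incline is mg sin 33.69° = 38.091 N and the normal force is N = mg cos 33.69° = 57.137 N.
Friction up the slope is f = μN = 0.15 × 57.137 = 8.571 N, so the net downslope force is 38.091 − 8.571 = 29.520 N and a = 29.520 / 7 = 4.2171 m/s².
Starting from rest, L = ½at², so t = √(2L/a) = √(2 × 2.3 / 4.2171) = 1.0444 s.

1.04 s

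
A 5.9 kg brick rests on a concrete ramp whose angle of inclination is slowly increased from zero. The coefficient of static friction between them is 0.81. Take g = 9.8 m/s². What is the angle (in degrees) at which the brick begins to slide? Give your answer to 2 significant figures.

39°

At the threshold of sliding, static friction is at its maximum μ_s N and exactly balances the weight component along the incline: mg sin θ = μ_s mg cos θ.
Hence tan θ = μ_s = 0.81, so θ = arctan(0.81) = 39.0075°.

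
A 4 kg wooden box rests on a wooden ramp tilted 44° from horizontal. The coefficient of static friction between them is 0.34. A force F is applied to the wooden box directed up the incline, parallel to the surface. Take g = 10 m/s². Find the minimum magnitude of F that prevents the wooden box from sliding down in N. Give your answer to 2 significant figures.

The normal force is N = mg cos 44° = 28.774 N. With F at its minimum the wooden box is on the verge of sliding down, so static friction is at its maximum μ_s N = 0.34 × 28.774 = 9.783 N and acts up the slope.
Equilibrium along the incline: F + μ_s N = mg sin 44°, so F = 27.786 − 9.783 = 18.003 N.

18 N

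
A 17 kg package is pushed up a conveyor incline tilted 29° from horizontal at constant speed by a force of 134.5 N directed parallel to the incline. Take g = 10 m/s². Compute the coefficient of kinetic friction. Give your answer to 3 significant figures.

At constant speed ΣF = 0 along the incline. The applied 134.5 N acts up the slope; the weight component mg sin 29° = 82.418 N and kinetic friction μN both act down the slope.
So 134.5 = 82.418 + μ × 148.685, giving μ = (134.5 − 82.418) / 148.685 = 0.3503.

0.350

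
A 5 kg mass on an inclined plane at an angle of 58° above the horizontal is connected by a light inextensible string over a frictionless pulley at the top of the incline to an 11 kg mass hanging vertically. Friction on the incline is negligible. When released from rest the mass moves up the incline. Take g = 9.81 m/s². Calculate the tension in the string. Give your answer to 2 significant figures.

For the mass on the incline: the weight component along the slope is m₁g sin 58° = 5 × 9.81 × 0.8480 = 41.594 N and the normal force is N = m₁g cos 58° = 25.993 N.
Newton's second law for the mass (up-slope positive): T − 41.594 = 5 a. For the hanging mass (downward positive): 11 × 9.81 − T = 11 a.
Adding the two equations eliminates T: 66.316 = 16 a, so a = 4.1448 m/s².
Then from the hanging mass's equation, T = 11 × (9.81 − 4.1448) = 62.317 N.

62 N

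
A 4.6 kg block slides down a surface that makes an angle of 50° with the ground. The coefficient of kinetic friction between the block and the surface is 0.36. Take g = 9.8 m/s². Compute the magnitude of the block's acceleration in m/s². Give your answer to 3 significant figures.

Resolving the weight along the incline: the component pulling the block down the slope is mg sin 50° = 4.6 × 9.8 × 0.7660 = 34.531 N, and the normal force is N = mg cos 50° = 4.6 × 9.8 × 0.6428 = 28.977 N.
Kinetic friction acts up the slope with magnitude f = μN = 0.36 × 28.977 = 10.432 N.
Net force along the incline is 34.531 − 10.432 = 24.099 N, so a = 24.099 / 4.6 = 5.2389 m/s².

5.24 m/s²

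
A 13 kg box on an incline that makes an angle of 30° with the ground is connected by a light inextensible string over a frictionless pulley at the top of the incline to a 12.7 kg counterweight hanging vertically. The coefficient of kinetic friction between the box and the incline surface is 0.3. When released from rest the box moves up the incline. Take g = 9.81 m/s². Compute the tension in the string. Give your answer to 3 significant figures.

111 N

For the box on the incline: the weight component along the slope is m₁g sin 30° = 13 × 9.81 × 0.5000 = 63.765 N and the normal force is N = m₁g cos 30° = 110.444 N.
Kinetic friction opposes the box's motion up the incline: f = μN = 0.3 × 110.444 = 33.133 N acting down the slope.
Newton's second law for the box (up-slope positive): T − 63.765 − 33.133 = 13 a. For the hanging counterweight (downward positive): 12.7 × 9.81 − T = 12.7 a.
Adding the two equations eliminates T: 27.689 = 25.7 a, so a = 1.0774 m/s².
Then from the hanging counterweight's equation, T = 12.7 × (9.81 − 1.0774) = 110.904 N.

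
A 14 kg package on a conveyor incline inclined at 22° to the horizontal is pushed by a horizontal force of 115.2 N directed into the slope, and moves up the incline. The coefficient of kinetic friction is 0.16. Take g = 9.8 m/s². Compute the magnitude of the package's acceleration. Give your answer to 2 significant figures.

The horizontal push has components F cos 22° = 115.2 × 0.9272 = 106.813 N up the incline and F sin 22° = 115.2 × 0.3746 = 43.154 N pressing into the surface.
The normal force is therefore N = mg cos 22° + F sin 22° = 127.212 + 43.154 = 170.366 N, and kinetic friction down the slope is μN = 0.16 × 170.366 = 27.259 N.
Along the incline: F cos 22° − mg sin 22° − μN = ma, so 106.813 − 51.395 − 27.259 = 14 a, giving a = 2.0114 m/s².

2.0 m/s²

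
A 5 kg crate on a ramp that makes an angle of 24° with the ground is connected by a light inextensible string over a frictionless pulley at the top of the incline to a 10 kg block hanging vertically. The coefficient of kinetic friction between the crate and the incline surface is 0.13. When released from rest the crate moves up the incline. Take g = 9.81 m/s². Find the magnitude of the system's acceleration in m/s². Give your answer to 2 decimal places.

For the crate on the incline: the weight component along the slope is m₁g sin 24° = 5 × 9.81 × 0.4067 = 19.949 N and the normal force is N = m₁g cos 24° = 44.809 N.
Kinetic friction opposes the crate's motion up the incline: f = μN = 0.13 × 44.809 = 5.825 N acting down the slope.
Newton's second law for the crate (up-slope positive): T − 19.949 − 5.825 = 5 a. For the hanging block (downward positive): 10 × 9.81 − T = 10 a.
Adding the two equations eliminates T: 72.326 = 15 a, so a = 4.8217 m/s².

4.82 m/s²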